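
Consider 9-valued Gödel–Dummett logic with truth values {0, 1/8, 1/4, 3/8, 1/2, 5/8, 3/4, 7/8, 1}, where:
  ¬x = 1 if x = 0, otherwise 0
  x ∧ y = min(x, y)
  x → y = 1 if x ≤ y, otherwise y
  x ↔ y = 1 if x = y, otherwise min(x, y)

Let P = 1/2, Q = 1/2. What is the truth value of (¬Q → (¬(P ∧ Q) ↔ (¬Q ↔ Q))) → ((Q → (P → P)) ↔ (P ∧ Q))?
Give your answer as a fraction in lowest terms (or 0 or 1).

1/2

¬Q = ¬1/2 = 0
P ∧ Q = 1/2 ∧ 1/2 = 1/2
¬(P ∧ Q) = ¬1/2 = 0
¬Q = ¬1/2 = 0
¬Q ↔ Q = 0 ↔ 1/2 = 0
¬(P ∧ Q) ↔ (¬Q ↔ Q) = 0 ↔ 0 = 1
¬Q → (¬(P ∧ Q) ↔ (¬Q ↔ Q)) = 0 → 1 = 1
P → P = 1/2 → 1/2 = 1
Q → (P → P) = 1/2 → 1 = 1
P ∧ Q = 1/2 ∧ 1/2 = 1/2
(Q → (P → P)) ↔ (P ∧ Q) = 1 ↔ 1/2 = 1/2
(¬Q → (¬(P ∧ Q) ↔ (¬Q ↔ Q))) → ((Q → (P → P)) ↔ (P ∧ Q)) = 1 → 1/2 = 1/2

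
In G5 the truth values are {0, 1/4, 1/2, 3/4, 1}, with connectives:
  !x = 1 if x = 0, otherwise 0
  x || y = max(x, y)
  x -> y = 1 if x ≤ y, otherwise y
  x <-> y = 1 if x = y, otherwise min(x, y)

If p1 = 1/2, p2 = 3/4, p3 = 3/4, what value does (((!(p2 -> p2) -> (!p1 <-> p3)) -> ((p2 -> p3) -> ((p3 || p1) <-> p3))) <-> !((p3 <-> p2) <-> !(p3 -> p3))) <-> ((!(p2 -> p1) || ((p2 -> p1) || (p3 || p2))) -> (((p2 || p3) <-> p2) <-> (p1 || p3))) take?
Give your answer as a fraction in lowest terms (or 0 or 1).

p2 -> p2 = 3/4 -> 3/4 = 1
!(p2 -> p2) = !1 = 0
!p1 = !1/2 = 0
!p1 <-> p3 = 0 <-> 3/4 = 0
!(p2 -> p2) -> (!p1 <-> p3) = 0 -> 0 = 1
p2 -> p3 = 3/4 -> 3/4 = 1
p3 || p1 = 3/4 || 1/2 = 3/4
(p3 || p1) <-> p3 = 3/4 <-> 3/4 = 1
(p2 -> p3) -> ((p3 || p1) <-> p3) = 1 -> 1 = 1
(!(p2 -> p2) -> (!p1 <-> p3)) -> ((p2 -> p3) -> ((p3 || p1) <-> p3)) = 1 -> 1 = 1
p3 <-> p2 = 3/4 <-> 3/4 = 1
p3 -> p3 = 3/4 -> 3/4 = 1
!(p3 -> p3) = !1 = 0
(p3 <-> p2) <-> !(p3 -> p3) = 1 <-> 0 = 0
!((p3 <-> p2) <-> !(p3 -> p3)) = !0 = 1
((!(p2 -> p2) -> (!p1 <-> p3)) -> ((p2 -> p3) -> ((p3 || p1) <-> p3))) <-> !((p3 <-> p2) <-> !(p3 -> p3)) = 1 <-> 1 = 1
p2 -> p1 = 3/4 -> 1/2 = 1/2
!(p2 -> p1) = !1/2 = 0
p2 -> p1 = 3/4 -> 1/2 = 1/2
p3 || p2 = 3/4 || 3/4 = 3/4
(p2 -> p1) || (p3 || p2) = 1/2 || 3/4 = 3/4
!(p2 -> p1) || ((p2 -> p1) || (p3 || p2)) = 0 || 3/4 = 3/4
p2 || p3 = 3/4 || 3/4 = 3/4
(p2 || p3) <-> p2 = 3/4 <-> 3/4 = 1
p1 || p3 = 1/2 || 3/4 = 3/4
((p2 || p3) <-> p2) <-> (p1 || p3) = 1 <-> 3/4 = 3/4
(!(p2 -> p1) || ((p2 -> p1) || (p3 || p2))) -> (((p2 || p3) <-> p2) <-> (p1 || p3)) = 3/4 -> 3/4 = 1
(((!(p2 -> p2) -> (!p1 <-> p3)) -> ((p2 -> p3) -> ((p3 || p1) <-> p3))) <-> !((p3 <-> p2) <-> !(p3 -> p3))) <-> ((!(p2 -> p1) || ((p2 -> p1) || (p3 || p2))) -> (((p2 || p3) <-> p2) <-> (p1 || p3))) = 1 <-> 1 = 1

1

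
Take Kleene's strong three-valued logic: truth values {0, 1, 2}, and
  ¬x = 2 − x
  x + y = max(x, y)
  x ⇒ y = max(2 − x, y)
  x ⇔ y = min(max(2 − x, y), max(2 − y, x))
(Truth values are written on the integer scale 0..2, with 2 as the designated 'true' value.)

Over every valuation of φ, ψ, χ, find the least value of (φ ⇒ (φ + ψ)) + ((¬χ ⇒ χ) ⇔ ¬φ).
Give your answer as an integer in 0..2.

1

Take φ = 1, ψ = 0, χ = 0:
φ + ψ = 1 + 0 = 1
φ ⇒ (φ + ψ) = 1 ⇒ 1 = 1
¬χ = ¬0 = 2
¬χ ⇒ χ = 2 ⇒ 0 = 0
¬φ = ¬1 = 1
(¬χ ⇒ χ) ⇔ ¬φ = 0 ⇔ 1 = 1
(φ ⇒ (φ + ψ)) + ((¬χ ⇒ χ) ⇔ ¬φ) = 1 + 1 = 1
No assignment yields a value below 1, so this is the minimum.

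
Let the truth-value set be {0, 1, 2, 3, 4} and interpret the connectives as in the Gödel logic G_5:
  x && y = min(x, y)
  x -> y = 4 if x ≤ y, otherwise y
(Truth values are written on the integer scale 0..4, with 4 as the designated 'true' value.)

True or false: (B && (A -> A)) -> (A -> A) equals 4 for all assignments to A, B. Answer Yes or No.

Yes

At A = 4, B = 2, for instance:
A -> A = 4 -> 4 = 4
B && (A -> A) = 2 && 4 = 2
(B && (A -> A)) -> (A -> A) = 2 -> 4 = 4
and checking the remaining 24 assignments likewise gives ≥ 4 in every case.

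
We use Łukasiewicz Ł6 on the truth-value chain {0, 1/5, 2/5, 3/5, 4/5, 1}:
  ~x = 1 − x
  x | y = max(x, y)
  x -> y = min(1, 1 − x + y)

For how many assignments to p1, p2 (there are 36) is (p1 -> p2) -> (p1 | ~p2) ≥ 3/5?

value 1: 16 assignments (counts)
value 4/5: 5 assignments (counts)
value 3/5: 6 assignments (counts)
value 2/5: 5 assignments
value 1/5: 3 assignments
value 0: 1 assignment
So 27 of the 36 assignments meet the threshold.

27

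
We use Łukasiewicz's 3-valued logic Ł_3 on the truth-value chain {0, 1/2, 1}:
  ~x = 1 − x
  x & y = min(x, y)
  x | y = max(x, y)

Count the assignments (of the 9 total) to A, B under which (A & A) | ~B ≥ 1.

A = 0, B = 0 ↦ 1  ≥
A = 0, B = 1/2 ↦ 1/2  <
A = 0, B = 1 ↦ 0  <
A = 1/2, B = 0 ↦ 1  ≥
A = 1/2, B = 1/2 ↦ 1/2  <
A = 1/2, B = 1 ↦ 1/2  <
A = 1, B = 0 ↦ 1  ≥
A = 1, B = 1/2 ↦ 1  ≥
A = 1, B = 1 ↦ 1  ≥
So 5 of the 9 assignments meet the threshold.

5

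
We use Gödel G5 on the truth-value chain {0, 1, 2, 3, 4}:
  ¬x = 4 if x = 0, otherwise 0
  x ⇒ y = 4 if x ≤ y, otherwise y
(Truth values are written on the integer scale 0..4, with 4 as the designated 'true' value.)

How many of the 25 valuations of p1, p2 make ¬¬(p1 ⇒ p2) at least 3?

21

value 4: 21 assignments (counts)
value 0: 4 assignments
So 21 of the 25 assignments meet the threshold.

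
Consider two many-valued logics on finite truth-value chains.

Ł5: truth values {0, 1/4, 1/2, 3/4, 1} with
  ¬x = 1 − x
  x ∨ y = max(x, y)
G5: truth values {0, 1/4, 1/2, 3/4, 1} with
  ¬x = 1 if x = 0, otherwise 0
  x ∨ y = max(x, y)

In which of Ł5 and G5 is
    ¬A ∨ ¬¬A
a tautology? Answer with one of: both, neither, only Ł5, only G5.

only G5

In Ł5: at A = 1/4 the value is 3/4 — not a tautology.
In G5: every assignment gives 1 — tautology.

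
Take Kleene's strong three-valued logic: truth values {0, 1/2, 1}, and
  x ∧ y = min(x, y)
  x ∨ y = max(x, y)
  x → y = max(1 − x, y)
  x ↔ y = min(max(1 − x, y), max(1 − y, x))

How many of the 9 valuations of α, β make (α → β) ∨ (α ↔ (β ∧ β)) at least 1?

5

α = 0, β = 0 ↦ 1  ≥
α = 0, β = 1/2 ↦ 1  ≥
α = 0, β = 1 ↦ 1  ≥
α = 1/2, β = 0 ↦ 1/2  <
α = 1/2, β = 1/2 ↦ 1/2  <
α = 1/2, β = 1 ↦ 1  ≥
α = 1, β = 0 ↦ 0  <
α = 1, β = 1/2 ↦ 1/2  <
α = 1, β = 1 ↦ 1  ≥
So 5 of the 9 assignments meet the threshold.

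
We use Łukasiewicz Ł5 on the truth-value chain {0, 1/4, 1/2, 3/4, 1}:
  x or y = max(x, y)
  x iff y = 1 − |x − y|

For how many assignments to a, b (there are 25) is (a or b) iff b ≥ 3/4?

value 1: 15 assignments (counts)
value 3/4: 4 assignments (counts)
value 1/2: 3 assignments
value 1/4: 2 assignments
value 0: 1 assignment
So 19 of the 25 assignments meet the threshold.

19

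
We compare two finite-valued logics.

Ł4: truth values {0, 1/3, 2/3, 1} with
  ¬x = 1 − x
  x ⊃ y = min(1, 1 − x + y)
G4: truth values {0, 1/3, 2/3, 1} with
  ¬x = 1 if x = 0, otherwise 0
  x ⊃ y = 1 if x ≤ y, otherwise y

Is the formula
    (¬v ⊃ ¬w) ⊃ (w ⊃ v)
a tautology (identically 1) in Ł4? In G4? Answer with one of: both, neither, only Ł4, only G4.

In Ł4: every assignment gives 1 — tautology.
In G4: at v = 1/3, w = 2/3 the value is 1/3 — not a tautology.

only Ł4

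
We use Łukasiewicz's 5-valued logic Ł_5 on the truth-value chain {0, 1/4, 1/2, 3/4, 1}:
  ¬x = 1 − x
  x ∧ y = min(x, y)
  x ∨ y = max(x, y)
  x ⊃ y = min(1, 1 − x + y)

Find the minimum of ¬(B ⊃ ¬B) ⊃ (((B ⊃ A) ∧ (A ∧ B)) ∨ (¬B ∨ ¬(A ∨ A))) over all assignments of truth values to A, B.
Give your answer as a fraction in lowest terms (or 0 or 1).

Take A = 1/2, B = 1:
¬B = ¬1 = 0
B ⊃ ¬B = 1 ⊃ 0 = 0
¬(B ⊃ ¬B) = ¬0 = 1
B ⊃ A = 1 ⊃ 1/2 = 1/2
A ∧ B = 1/2 ∧ 1 = 1/2
(B ⊃ A) ∧ (A ∧ B) = 1/2 ∧ 1/2 = 1/2
¬B = ¬1 = 0
A ∨ A = 1/2 ∨ 1/2 = 1/2
¬(A ∨ A) = ¬1/2 = 1/2
¬B ∨ ¬(A ∨ A) = 0 ∨ 1/2 = 1/2
((B ⊃ A) ∧ (A ∧ B)) ∨ (¬B ∨ ¬(A ∨ A)) = 1/2 ∨ 1/2 = 1/2
¬(B ⊃ ¬B) ⊃ (((B ⊃ A) ∧ (A ∧ B)) ∨ (¬B ∨ ¬(A ∨ A))) = 1 ⊃ 1/2 = 1/2
No assignment yields a value below 1/2, so this is the minimum.

1/2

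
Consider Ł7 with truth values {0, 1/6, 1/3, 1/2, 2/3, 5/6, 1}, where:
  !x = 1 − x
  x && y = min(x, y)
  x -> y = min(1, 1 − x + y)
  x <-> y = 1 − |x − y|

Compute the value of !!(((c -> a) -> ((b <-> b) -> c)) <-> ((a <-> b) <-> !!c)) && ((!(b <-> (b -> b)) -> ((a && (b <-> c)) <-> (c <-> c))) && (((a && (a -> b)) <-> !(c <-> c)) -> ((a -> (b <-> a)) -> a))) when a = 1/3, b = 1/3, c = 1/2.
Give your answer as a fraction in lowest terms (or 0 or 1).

c -> a = 1/2 -> 1/3 = 5/6
b <-> b = 1/3 <-> 1/3 = 1
(b <-> b) -> c = 1 -> 1/2 = 1/2
(c -> a) -> ((b <-> b) -> c) = 5/6 -> 1/2 = 2/3
a <-> b = 1/3 <-> 1/3 = 1
!c = !1/2 = 1/2
!!c = !1/2 = 1/2
(a <-> b) <-> !!c = 1 <-> 1/2 = 1/2
((c -> a) -> ((b <-> b) -> c)) <-> ((a <-> b) <-> !!c) = 2/3 <-> 1/2 = 5/6
!(((c -> a) -> ((b <-> b) -> c)) <-> ((a <-> b) <-> !!c)) = !5/6 = 1/6
!!(((c -> a) -> ((b <-> b) -> c)) <-> ((a <-> b) <-> !!c)) = !1/6 = 5/6
b -> b = 1/3 -> 1/3 = 1
b <-> (b -> b) = 1/3 <-> 1 = 1/3
!(b <-> (b -> b)) = !1/3 = 2/3
b <-> c = 1/3 <-> 1/2 = 5/6
a && (b <-> c) = 1/3 && 5/6 = 1/3
c <-> c = 1/2 <-> 1/2 = 1
(a && (b <-> c)) <-> (c <-> c) = 1/3 <-> 1 = 1/3
!(b <-> (b -> b)) -> ((a && (b <-> c)) <-> (c <-> c)) = 2/3 -> 1/3 = 2/3
a -> b = 1/3 -> 1/3 = 1
a && (a -> b) = 1/3 && 1 = 1/3
c <-> c = 1/2 <-> 1/2 = 1
!(c <-> c) = !1 = 0
(a && (a -> b)) <-> !(c <-> c) = 1/3 <-> 0 = 2/3
b <-> a = 1/3 <-> 1/3 = 1
a -> (b <-> a) = 1/3 -> 1 = 1
(a -> (b <-> a)) -> a = 1 -> 1/3 = 1/3
((a && (a -> b)) <-> !(c <-> c)) -> ((a -> (b <-> a)) -> a) = 2/3 -> 1/3 = 2/3
(!(b <-> (b -> b)) -> ((a && (b <-> c)) <-> (c <-> c))) && (((a && (a -> b)) <-> !(c <-> c)) -> ((a -> (b <-> a)) -> a)) = 2/3 && 2/3 = 2/3
!!(((c -> a) -> ((b <-> b) -> c)) <-> ((a <-> b) <-> !!c)) && ((!(b <-> (b -> b)) -> ((a && (b <-> c)) <-> (c <-> c))) && (((a && (a -> b)) <-> !(c <-> c)) -> ((a -> (b <-> a)) -> a))) = 5/6 && 2/3 = 2/3

2/3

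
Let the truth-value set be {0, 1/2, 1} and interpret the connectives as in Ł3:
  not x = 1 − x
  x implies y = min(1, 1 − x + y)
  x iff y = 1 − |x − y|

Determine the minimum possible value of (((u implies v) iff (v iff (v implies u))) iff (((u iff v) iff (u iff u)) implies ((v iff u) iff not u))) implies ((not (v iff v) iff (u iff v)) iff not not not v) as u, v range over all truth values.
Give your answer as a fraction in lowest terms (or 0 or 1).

Take u = 1/2, v = 1/2:
u implies v = 1/2 implies 1/2 = 1
v implies u = 1/2 implies 1/2 = 1
v iff (v implies u) = 1/2 iff 1 = 1/2
(u implies v) iff (v iff (v implies u)) = 1 iff 1/2 = 1/2
u iff v = 1/2 iff 1/2 = 1
u iff u = 1/2 iff 1/2 = 1
(u iff v) iff (u iff u) = 1 iff 1 = 1
v iff u = 1/2 iff 1/2 = 1
not u = not 1/2 = 1/2
(v iff u) iff not u = 1 iff 1/2 = 1/2
((u iff v) iff (u iff u)) implies ((v iff u) iff not u) = 1 implies 1/2 = 1/2
((u implies v) iff (v iff (v implies u))) iff (((u iff v) iff (u iff u)) implies ((v iff u) iff not u)) = 1/2 iff 1/2 = 1
v iff v = 1/2 iff 1/2 = 1
not (v iff v) = not 1 = 0
u iff v = 1/2 iff 1/2 = 1
not (v iff v) iff (u iff v) = 0 iff 1 = 0
not v = not 1/2 = 1/2
not not v = not 1/2 = 1/2
not not not v = not 1/2 = 1/2
(not (v iff v) iff (u iff v)) iff not not not v = 0 iff 1/2 = 1/2
(((u implies v) iff (v iff (v implies u))) iff (((u iff v) iff (u iff u)) implies ((v iff u) iff not u))) implies ((not (v iff v) iff (u iff v)) iff not not not v) = 1 implies 1/2 = 1/2
No assignment yields a value below 1/2, so this is the minimum.

1/2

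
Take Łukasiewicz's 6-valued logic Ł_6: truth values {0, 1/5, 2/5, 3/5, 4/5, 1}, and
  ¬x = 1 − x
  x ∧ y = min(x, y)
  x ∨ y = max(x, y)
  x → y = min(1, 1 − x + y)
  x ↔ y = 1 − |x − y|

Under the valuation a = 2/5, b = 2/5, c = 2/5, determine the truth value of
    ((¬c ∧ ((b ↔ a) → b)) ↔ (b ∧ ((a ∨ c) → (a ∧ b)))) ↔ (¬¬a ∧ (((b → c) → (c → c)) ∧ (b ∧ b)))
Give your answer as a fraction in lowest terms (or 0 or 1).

2/5

¬c = ¬2/5 = 3/5
b ↔ a = 2/5 ↔ 2/5 = 1
(b ↔ a) → b = 1 → 2/5 = 2/5
¬c ∧ ((b ↔ a) → b) = 3/5 ∧ 2/5 = 2/5
a ∨ c = 2/5 ∨ 2/5 = 2/5
a ∧ b = 2/5 ∧ 2/5 = 2/5
(a ∨ c) → (a ∧ b) = 2/5 → 2/5 = 1
b ∧ ((a ∨ c) → (a ∧ b)) = 2/5 ∧ 1 = 2/5
(¬c ∧ ((b ↔ a) → b)) ↔ (b ∧ ((a ∨ c) → (a ∧ b))) = 2/5 ↔ 2/5 = 1
¬a = ¬2/5 = 3/5
¬¬a = ¬3/5 = 2/5
b → c = 2/5 → 2/5 = 1
c → c = 2/5 → 2/5 = 1
(b → c) → (c → c) = 1 → 1 = 1
b ∧ b = 2/5 ∧ 2/5 = 2/5
((b → c) → (c → c)) ∧ (b ∧ b) = 1 ∧ 2/5 = 2/5
¬¬a ∧ (((b → c) → (c → c)) ∧ (b ∧ b)) = 2/5 ∧ 2/5 = 2/5
((¬c ∧ ((b ↔ a) → b)) ↔ (b ∧ ((a ∨ c) → (a ∧ b)))) ↔ (¬¬a ∧ (((b → c) → (c → c)) ∧ (b ∧ b))) = 1 ↔ 2/5 = 2/5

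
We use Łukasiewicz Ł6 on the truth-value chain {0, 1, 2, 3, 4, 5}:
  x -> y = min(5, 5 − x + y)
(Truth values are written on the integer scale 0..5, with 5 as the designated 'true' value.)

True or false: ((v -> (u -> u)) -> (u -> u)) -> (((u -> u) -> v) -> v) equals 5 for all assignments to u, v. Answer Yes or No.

At u = 3, v = 5, for instance:
u -> u = 3 -> 3 = 5
v -> (u -> u) = 5 -> 5 = 5
(v -> (u -> u)) -> (u -> u) = 5 -> 5 = 5
(u -> u) -> v = 5 -> 5 = 5
((u -> u) -> v) -> v = 5 -> 5 = 5
((v -> (u -> u)) -> (u -> u)) -> (((u -> u) -> v) -> v) = 5 -> 5 = 5
and checking the remaining 35 assignments likewise gives ≥ 5 in every case.

Yes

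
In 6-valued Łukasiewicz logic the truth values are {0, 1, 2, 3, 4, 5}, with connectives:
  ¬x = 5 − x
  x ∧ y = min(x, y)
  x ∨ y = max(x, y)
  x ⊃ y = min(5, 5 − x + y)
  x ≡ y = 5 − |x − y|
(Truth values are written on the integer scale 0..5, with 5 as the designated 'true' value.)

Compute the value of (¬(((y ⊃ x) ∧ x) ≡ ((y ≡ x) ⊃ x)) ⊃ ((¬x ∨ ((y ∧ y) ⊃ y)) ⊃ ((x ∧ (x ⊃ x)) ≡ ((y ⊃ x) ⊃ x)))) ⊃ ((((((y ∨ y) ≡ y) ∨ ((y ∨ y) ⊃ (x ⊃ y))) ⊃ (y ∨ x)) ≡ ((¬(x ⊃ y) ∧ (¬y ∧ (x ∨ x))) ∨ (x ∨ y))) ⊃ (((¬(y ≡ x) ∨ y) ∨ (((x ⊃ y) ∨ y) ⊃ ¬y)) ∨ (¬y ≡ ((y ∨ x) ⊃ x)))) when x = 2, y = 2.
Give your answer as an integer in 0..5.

3

y ⊃ x = 2 ⊃ 2 = 5
(y ⊃ x) ∧ x = 5 ∧ 2 = 2
y ≡ x = 2 ≡ 2 = 5
(y ≡ x) ⊃ x = 5 ⊃ 2 = 2
((y ⊃ x) ∧ x) ≡ ((y ≡ x) ⊃ x) = 2 ≡ 2 = 5
¬(((y ⊃ x) ∧ x) ≡ ((y ≡ x) ⊃ x)) = ¬5 = 0
¬x = ¬2 = 3
y ∧ y = 2 ∧ 2 = 2
(y ∧ y) ⊃ y = 2 ⊃ 2 = 5
¬x ∨ ((y ∧ y) ⊃ y) = 3 ∨ 5 = 5
x ⊃ x = 2 ⊃ 2 = 5
x ∧ (x ⊃ x) = 2 ∧ 5 = 2
y ⊃ x = 2 ⊃ 2 = 5
(y ⊃ x) ⊃ x = 5 ⊃ 2 = 2
(x ∧ (x ⊃ x)) ≡ ((y ⊃ x) ⊃ x) = 2 ≡ 2 = 5
(¬x ∨ ((y ∧ y) ⊃ y)) ⊃ ((x ∧ (x ⊃ x)) ≡ ((y ⊃ x) ⊃ x)) = 5 ⊃ 5 = 5
¬(((y ⊃ x) ∧ x) ≡ ((y ≡ x) ⊃ x)) ⊃ ((¬x ∨ ((y ∧ y) ⊃ y)) ⊃ ((x ∧ (x ⊃ x)) ≡ ((y ⊃ x) ⊃ x))) = 0 ⊃ 5 = 5
y ∨ y = 2 ∨ 2 = 2
(y ∨ y) ≡ y = 2 ≡ 2 = 5
y ∨ y = 2 ∨ 2 = 2
x ⊃ y = 2 ⊃ 2 = 5
(y ∨ y) ⊃ (x ⊃ y) = 2 ⊃ 5 = 5
((y ∨ y) ≡ y) ∨ ((y ∨ y) ⊃ (x ⊃ y)) = 5 ∨ 5 = 5
y ∨ x = 2 ∨ 2 = 2
(((y ∨ y) ≡ y) ∨ ((y ∨ y) ⊃ (x ⊃ y))) ⊃ (y ∨ x) = 5 ⊃ 2 = 2
x ⊃ y = 2 ⊃ 2 = 5
¬(x ⊃ y) = ¬5 = 0
¬y = ¬2 = 3
x ∨ x = 2 ∨ 2 = 2
¬y ∧ (x ∨ x) = 3 ∧ 2 = 2
¬(x ⊃ y) ∧ (¬y ∧ (x ∨ x)) = 0 ∧ 2 = 0
x ∨ y = 2 ∨ 2 = 2
(¬(x ⊃ y) ∧ (¬y ∧ (x ∨ x))) ∨ (x ∨ y) = 0 ∨ 2 = 2
((((y ∨ y) ≡ y) ∨ ((y ∨ y) ⊃ (x ⊃ y))) ⊃ (y ∨ x)) ≡ ((¬(x ⊃ y) ∧ (¬y ∧ (x ∨ x))) ∨ (x ∨ y)) = 2 ≡ 2 = 5
y ≡ x = 2 ≡ 2 = 5
¬(y ≡ x) = ¬5 = 0
¬(y ≡ x) ∨ y = 0 ∨ 2 = 2
x ⊃ y = 2 ⊃ 2 = 5
(x ⊃ y) ∨ y = 5 ∨ 2 = 5
¬y = ¬2 = 3
((x ⊃ y) ∨ y) ⊃ ¬y = 5 ⊃ 3 = 3
(¬(y ≡ x) ∨ y) ∨ (((x ⊃ y) ∨ y) ⊃ ¬y) = 2 ∨ 3 = 3
¬y = ¬2 = 3
y ∨ x = 2 ∨ 2 = 2
(y ∨ x) ⊃ x = 2 ⊃ 2 = 5
¬y ≡ ((y ∨ x) ⊃ x) = 3 ≡ 5 = 3
((¬(y ≡ x) ∨ y) ∨ (((x ⊃ y) ∨ y) ⊃ ¬y)) ∨ (¬y ≡ ((y ∨ x) ⊃ x)) = 3 ∨ 3 = 3
(((((y ∨ y) ≡ y) ∨ ((y ∨ y) ⊃ (x ⊃ y))) ⊃ (y ∨ x)) ≡ ((¬(x ⊃ y) ∧ (¬y ∧ (x ∨ x))) ∨ (x ∨ y))) ⊃ (((¬(y ≡ x) ∨ y) ∨ (((x ⊃ y) ∨ y) ⊃ ¬y)) ∨ (¬y ≡ ((y ∨ x) ⊃ x))) = 5 ⊃ 3 = 3
(¬(((y ⊃ x) ∧ x) ≡ ((y ≡ x) ⊃ x)) ⊃ ((¬x ∨ ((y ∧ y) ⊃ y)) ⊃ ((x ∧ (x ⊃ x)) ≡ ((y ⊃ x) ⊃ x)))) ⊃ ((((((y ∨ y) ≡ y) ∨ ((y ∨ y) ⊃ (x ⊃ y))) ⊃ (y ∨ x)) ≡ ((¬(x ⊃ y) ∧ (¬y ∧ (x ∨ x))) ∨ (x ∨ y))) ⊃ (((¬(y ≡ x) ∨ y) ∨ (((x ⊃ y) ∨ y) ⊃ ¬y)) ∨ (¬y ≡ ((y ∨ x) ⊃ x)))) = 5 ⊃ 3 = 3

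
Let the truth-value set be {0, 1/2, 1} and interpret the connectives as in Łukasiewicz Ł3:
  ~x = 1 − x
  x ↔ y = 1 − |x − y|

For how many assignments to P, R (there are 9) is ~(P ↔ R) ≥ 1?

P = 0, R = 0 ↦ 0  <
P = 0, R = 1/2 ↦ 1/2  <
P = 0, R = 1 ↦ 1  ≥
P = 1/2, R = 0 ↦ 1/2  <
P = 1/2, R = 1/2 ↦ 0  <
P = 1/2, R = 1 ↦ 1/2  <
P = 1, R = 0 ↦ 1  ≥
P = 1, R = 1/2 ↦ 1/2  <
P = 1, R = 1 ↦ 0  <
So 2 of the 9 assignments meet the threshold.

2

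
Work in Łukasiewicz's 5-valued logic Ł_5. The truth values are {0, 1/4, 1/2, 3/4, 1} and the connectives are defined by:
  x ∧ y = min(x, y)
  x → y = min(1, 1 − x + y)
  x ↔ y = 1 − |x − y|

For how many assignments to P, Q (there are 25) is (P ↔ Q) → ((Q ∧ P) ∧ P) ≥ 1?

value 1: 9 assignments (counts)
value 3/4: 7 assignments
value 1/2: 5 assignments
value 1/4: 3 assignments
value 0: 1 assignment
So 9 of the 25 assignments meet the threshold.

9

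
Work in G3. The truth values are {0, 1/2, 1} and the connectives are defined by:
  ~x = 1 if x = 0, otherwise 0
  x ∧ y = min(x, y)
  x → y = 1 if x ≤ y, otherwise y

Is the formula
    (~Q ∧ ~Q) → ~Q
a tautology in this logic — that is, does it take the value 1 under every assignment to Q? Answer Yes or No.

Q = 0 ↦ 1
Q = 1/2 ↦ 1
Q = 1 ↦ 1
Every assignment gives a value ≥ 1.

Yes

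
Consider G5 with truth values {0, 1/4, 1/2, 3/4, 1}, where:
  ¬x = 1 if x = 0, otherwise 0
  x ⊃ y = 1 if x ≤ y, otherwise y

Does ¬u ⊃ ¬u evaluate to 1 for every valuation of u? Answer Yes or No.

Yes

u = 0 ↦ 1
u = 1/4 ↦ 1
u = 1/2 ↦ 1
u = 3/4 ↦ 1
u = 1 ↦ 1
Every assignment gives a value ≥ 1.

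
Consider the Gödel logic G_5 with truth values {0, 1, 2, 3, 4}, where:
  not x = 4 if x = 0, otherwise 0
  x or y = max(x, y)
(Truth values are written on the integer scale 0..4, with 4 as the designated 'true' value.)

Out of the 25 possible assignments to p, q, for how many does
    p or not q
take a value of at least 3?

13

value 4: 9 assignments (counts)
value 3: 4 assignments (counts)
value 2: 4 assignments
value 1: 4 assignments
value 0: 4 assignments
So 13 of the 25 assignments meet the threshold.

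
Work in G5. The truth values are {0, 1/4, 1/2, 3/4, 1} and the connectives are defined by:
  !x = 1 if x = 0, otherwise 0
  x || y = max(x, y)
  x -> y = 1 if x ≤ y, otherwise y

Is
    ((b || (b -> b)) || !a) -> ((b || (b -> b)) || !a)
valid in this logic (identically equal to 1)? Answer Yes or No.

Yes

At a = 3/4, b = 3/4, for instance:
b -> b = 3/4 -> 3/4 = 1
b || (b -> b) = 3/4 || 1 = 1
!a = !3/4 = 0
(b || (b -> b)) || !a = 1 || 0 = 1
((b || (b -> b)) || !a) -> ((b || (b -> b)) || !a) = 1 -> 1 = 1
and checking the remaining 24 assignments likewise gives ≥ 1 in every case.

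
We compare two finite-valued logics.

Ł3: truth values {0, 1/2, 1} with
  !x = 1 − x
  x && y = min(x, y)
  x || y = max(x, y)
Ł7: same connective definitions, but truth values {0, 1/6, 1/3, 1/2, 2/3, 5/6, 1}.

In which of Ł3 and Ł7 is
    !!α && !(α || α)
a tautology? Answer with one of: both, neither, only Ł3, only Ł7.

neither

In Ł3: at α = 0 the value is 0 — not a tautology.
In Ł7: at α = 0 the value is 0 — not a tautology.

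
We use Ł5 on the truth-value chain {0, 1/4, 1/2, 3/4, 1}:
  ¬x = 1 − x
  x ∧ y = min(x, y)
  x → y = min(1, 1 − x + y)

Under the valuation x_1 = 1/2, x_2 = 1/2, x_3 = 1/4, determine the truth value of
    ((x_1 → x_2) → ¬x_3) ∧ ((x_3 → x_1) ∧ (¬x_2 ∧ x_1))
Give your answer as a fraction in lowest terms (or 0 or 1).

x_1 → x_2 = 1/2 → 1/2 = 1
¬x_3 = ¬1/4 = 3/4
(x_1 → x_2) → ¬x_3 = 1 → 3/4 = 3/4
x_3 → x_1 = 1/4 → 1/2 = 1
¬x_2 = ¬1/2 = 1/2
¬x_2 ∧ x_1 = 1/2 ∧ 1/2 = 1/2
(x_3 → x_1) ∧ (¬x_2 ∧ x_1) = 1 ∧ 1/2 = 1/2
((x_1 → x_2) → ¬x_3) ∧ ((x_3 → x_1) ∧ (¬x_2 ∧ x_1)) = 3/4 ∧ 1/2 = 1/2

1/2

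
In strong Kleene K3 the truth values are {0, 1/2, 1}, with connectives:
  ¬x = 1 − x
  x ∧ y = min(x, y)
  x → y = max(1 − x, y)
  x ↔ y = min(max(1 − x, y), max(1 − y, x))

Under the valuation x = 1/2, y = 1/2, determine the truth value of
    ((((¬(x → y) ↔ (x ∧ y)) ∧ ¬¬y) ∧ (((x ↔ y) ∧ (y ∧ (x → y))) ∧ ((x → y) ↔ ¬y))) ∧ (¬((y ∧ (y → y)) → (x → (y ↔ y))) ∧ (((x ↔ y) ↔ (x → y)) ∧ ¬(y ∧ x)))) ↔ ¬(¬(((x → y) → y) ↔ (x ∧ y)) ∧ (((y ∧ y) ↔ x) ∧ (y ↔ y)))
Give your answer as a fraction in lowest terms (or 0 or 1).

1/2

x → y = 1/2 → 1/2 = 1/2
¬(x → y) = ¬1/2 = 1/2
x ∧ y = 1/2 ∧ 1/2 = 1/2
¬(x → y) ↔ (x ∧ y) = 1/2 ↔ 1/2 = 1/2
¬y = ¬1/2 = 1/2
¬¬y = ¬1/2 = 1/2
(¬(x → y) ↔ (x ∧ y)) ∧ ¬¬y = 1/2 ∧ 1/2 = 1/2
x ↔ y = 1/2 ↔ 1/2 = 1/2
x → y = 1/2 → 1/2 = 1/2
y ∧ (x → y) = 1/2 ∧ 1/2 = 1/2
(x ↔ y) ∧ (y ∧ (x → y)) = 1/2 ∧ 1/2 = 1/2
x → y = 1/2 → 1/2 = 1/2
¬y = ¬1/2 = 1/2
(x → y) ↔ ¬y = 1/2 ↔ 1/2 = 1/2
((x ↔ y) ∧ (y ∧ (x → y))) ∧ ((x → y) ↔ ¬y) = 1/2 ∧ 1/2 = 1/2
((¬(x → y) ↔ (x ∧ y)) ∧ ¬¬y) ∧ (((x ↔ y) ∧ (y ∧ (x → y))) ∧ ((x → y) ↔ ¬y)) = 1/2 ∧ 1/2 = 1/2
y → y = 1/2 → 1/2 = 1/2
y ∧ (y → y) = 1/2 ∧ 1/2 = 1/2
y ↔ y = 1/2 ↔ 1/2 = 1/2
x → (y ↔ y) = 1/2 → 1/2 = 1/2
(y ∧ (y → y)) → (x → (y ↔ y)) = 1/2 → 1/2 = 1/2
¬((y ∧ (y → y)) → (x → (y ↔ y))) = ¬1/2 = 1/2
x ↔ y = 1/2 ↔ 1/2 = 1/2
x → y = 1/2 → 1/2 = 1/2
(x ↔ y) ↔ (x → y) = 1/2 ↔ 1/2 = 1/2
y ∧ x = 1/2 ∧ 1/2 = 1/2
¬(y ∧ x) = ¬1/2 = 1/2
((x ↔ y) ↔ (x → y)) ∧ ¬(y ∧ x) = 1/2 ∧ 1/2 = 1/2
¬((y ∧ (y → y)) → (x → (y ↔ y))) ∧ (((x ↔ y) ↔ (x → y)) ∧ ¬(y ∧ x)) = 1/2 ∧ 1/2 = 1/2
(((¬(x → y) ↔ (x ∧ y)) ∧ ¬¬y) ∧ (((x ↔ y) ∧ (y ∧ (x → y))) ∧ ((x → y) ↔ ¬y))) ∧ (¬((y ∧ (y → y)) → (x → (y ↔ y))) ∧ (((x ↔ y) ↔ (x → y)) ∧ ¬(y ∧ x))) = 1/2 ∧ 1/2 = 1/2
x → y = 1/2 → 1/2 = 1/2
(x → y) → y = 1/2 → 1/2 = 1/2
x ∧ y = 1/2 ∧ 1/2 = 1/2
((x → y) → y) ↔ (x ∧ y) = 1/2 ↔ 1/2 = 1/2
¬(((x → y) → y) ↔ (x ∧ y)) = ¬1/2 = 1/2
y ∧ y = 1/2 ∧ 1/2 = 1/2
(y ∧ y) ↔ x = 1/2 ↔ 1/2 = 1/2
y ↔ y = 1/2 ↔ 1/2 = 1/2
((y ∧ y) ↔ x) ∧ (y ↔ y) = 1/2 ∧ 1/2 = 1/2
¬(((x → y) → y) ↔ (x ∧ y)) ∧ (((y ∧ y) ↔ x) ∧ (y ↔ y)) = 1/2 ∧ 1/2 = 1/2
¬(¬(((x → y) → y) ↔ (x ∧ y)) ∧ (((y ∧ y) ↔ x) ∧ (y ↔ y))) = ¬1/2 = 1/2
((((¬(x → y) ↔ (x ∧ y)) ∧ ¬¬y) ∧ (((x ↔ y) ∧ (y ∧ (x → y))) ∧ ((x → y) ↔ ¬y))) ∧ (¬((y ∧ (y → y)) → (x → (y ↔ y))) ∧ (((x ↔ y) ↔ (x → y)) ∧ ¬(y ∧ x)))) ↔ ¬(¬(((x → y) → y) ↔ (x ∧ y)) ∧ (((y ∧ y) ↔ x) ∧ (y ↔ y))) = 1/2 ↔ 1/2 = 1/2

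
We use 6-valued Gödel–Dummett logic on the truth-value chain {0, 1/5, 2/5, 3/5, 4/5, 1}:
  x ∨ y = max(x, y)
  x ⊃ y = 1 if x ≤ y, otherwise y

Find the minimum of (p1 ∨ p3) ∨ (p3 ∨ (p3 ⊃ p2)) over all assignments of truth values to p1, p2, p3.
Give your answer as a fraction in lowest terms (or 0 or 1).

1/5

Take p1 = 0, p2 = 0, p3 = 1/5:
p1 ∨ p3 = 0 ∨ 1/5 = 1/5
p3 ⊃ p2 = 1/5 ⊃ 0 = 0
p3 ∨ (p3 ⊃ p2) = 1/5 ∨ 0 = 1/5
(p1 ∨ p3) ∨ (p3 ∨ (p3 ⊃ p2)) = 1/5 ∨ 1/5 = 1/5
No assignment yields a value below 1/5, so this is the minimum.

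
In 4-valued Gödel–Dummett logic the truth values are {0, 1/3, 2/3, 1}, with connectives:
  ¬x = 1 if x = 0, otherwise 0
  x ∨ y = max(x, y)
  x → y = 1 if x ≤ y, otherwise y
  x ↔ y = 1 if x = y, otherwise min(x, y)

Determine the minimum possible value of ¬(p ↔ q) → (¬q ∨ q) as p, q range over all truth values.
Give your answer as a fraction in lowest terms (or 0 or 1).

1/3

Take p = 0, q = 1/3:
p ↔ q = 0 ↔ 1/3 = 0
¬(p ↔ q) = ¬0 = 1
¬q = ¬1/3 = 0
¬q ∨ q = 0 ∨ 1/3 = 1/3
¬(p ↔ q) → (¬q ∨ q) = 1 → 1/3 = 1/3
No assignment yields a value below 1/3, so this is the minimum.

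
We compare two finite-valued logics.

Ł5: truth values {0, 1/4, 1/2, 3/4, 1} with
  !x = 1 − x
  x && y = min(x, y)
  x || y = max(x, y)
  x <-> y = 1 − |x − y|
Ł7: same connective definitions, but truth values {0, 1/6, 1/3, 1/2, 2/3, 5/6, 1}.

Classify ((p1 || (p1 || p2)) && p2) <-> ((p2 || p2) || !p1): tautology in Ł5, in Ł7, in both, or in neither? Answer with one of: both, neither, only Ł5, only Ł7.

In Ł5: at p1 = 0, p2 = 0 the value is 0 — not a tautology.
In Ł7: at p1 = 0, p2 = 0 the value is 0 — not a tautology.

neither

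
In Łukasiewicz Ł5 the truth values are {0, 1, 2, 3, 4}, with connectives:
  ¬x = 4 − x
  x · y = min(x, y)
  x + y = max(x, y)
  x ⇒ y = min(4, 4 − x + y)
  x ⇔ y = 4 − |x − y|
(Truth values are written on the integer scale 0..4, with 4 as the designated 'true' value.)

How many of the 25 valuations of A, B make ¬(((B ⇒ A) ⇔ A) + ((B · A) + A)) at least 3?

value 4: 1 assignment (counts)
value 3: 3 assignments (counts)
value 2: 5 assignments
value 1: 7 assignments
value 0: 9 assignments
So 4 of the 25 assignments meet the threshold.

4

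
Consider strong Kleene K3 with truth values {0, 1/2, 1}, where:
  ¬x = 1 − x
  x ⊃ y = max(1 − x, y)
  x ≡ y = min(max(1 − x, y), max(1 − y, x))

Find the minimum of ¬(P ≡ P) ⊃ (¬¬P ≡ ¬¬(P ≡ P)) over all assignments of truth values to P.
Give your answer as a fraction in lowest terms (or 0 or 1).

Take P = 1/2:
P ≡ P = 1/2 ≡ 1/2 = 1/2
¬(P ≡ P) = ¬1/2 = 1/2
¬P = ¬1/2 = 1/2
¬¬P = ¬1/2 = 1/2
P ≡ P = 1/2 ≡ 1/2 = 1/2
¬(P ≡ P) = ¬1/2 = 1/2
¬¬(P ≡ P) = ¬1/2 = 1/2
¬¬P ≡ ¬¬(P ≡ P) = 1/2 ≡ 1/2 = 1/2
¬(P ≡ P) ⊃ (¬¬P ≡ ¬¬(P ≡ P)) = 1/2 ⊃ 1/2 = 1/2
No assignment yields a value below 1/2, so this is the minimum.

1/2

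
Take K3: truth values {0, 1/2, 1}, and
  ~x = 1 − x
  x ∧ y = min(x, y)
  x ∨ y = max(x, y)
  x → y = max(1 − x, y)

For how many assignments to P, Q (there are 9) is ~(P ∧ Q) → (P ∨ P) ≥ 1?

P = 0, Q = 0 ↦ 0  <
P = 0, Q = 1/2 ↦ 0  <
P = 0, Q = 1 ↦ 0  <
P = 1/2, Q = 0 ↦ 1/2  <
P = 1/2, Q = 1/2 ↦ 1/2  <
P = 1/2, Q = 1 ↦ 1/2  <
P = 1, Q = 0 ↦ 1  ≥
P = 1, Q = 1/2 ↦ 1  ≥
P = 1, Q = 1 ↦ 1  ≥
So 3 of the 9 assignments meet the threshold.

3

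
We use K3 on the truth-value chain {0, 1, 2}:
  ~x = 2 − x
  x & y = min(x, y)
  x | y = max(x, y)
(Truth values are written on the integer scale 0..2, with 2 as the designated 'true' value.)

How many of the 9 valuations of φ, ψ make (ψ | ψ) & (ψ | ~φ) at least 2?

φ = 0, ψ = 0 ↦ 0  <
φ = 0, ψ = 1 ↦ 1  <
φ = 0, ψ = 2 ↦ 2  ≥
φ = 1, ψ = 0 ↦ 0  <
φ = 1, ψ = 1 ↦ 1  <
φ = 1, ψ = 2 ↦ 2  ≥
φ = 2, ψ = 0 ↦ 0  <
φ = 2, ψ = 1 ↦ 1  <
φ = 2, ψ = 2 ↦ 2  ≥
So 3 of the 9 assignments meet the threshold.

3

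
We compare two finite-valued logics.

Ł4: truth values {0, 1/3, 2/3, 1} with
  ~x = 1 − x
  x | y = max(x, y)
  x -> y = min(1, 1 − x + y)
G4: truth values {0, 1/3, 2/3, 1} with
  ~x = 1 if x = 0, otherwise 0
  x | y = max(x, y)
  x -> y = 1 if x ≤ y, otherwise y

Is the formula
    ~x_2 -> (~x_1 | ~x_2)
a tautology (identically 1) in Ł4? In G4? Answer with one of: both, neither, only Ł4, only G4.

both

In Ł4: every assignment gives 1 — tautology.
In G4: every assignment gives 1 — tautology.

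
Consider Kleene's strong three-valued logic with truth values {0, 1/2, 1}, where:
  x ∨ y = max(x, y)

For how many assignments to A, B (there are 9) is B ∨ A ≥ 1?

5

A = 0, B = 0 ↦ 0  <
A = 0, B = 1/2 ↦ 1/2  <
A = 0, B = 1 ↦ 1  ≥
A = 1/2, B = 0 ↦ 1/2  <
A = 1/2, B = 1/2 ↦ 1/2  <
A = 1/2, B = 1 ↦ 1  ≥
A = 1, B = 0 ↦ 1  ≥
A = 1, B = 1/2 ↦ 1  ≥
A = 1, B = 1 ↦ 1  ≥
So 5 of the 9 assignments meet the threshold.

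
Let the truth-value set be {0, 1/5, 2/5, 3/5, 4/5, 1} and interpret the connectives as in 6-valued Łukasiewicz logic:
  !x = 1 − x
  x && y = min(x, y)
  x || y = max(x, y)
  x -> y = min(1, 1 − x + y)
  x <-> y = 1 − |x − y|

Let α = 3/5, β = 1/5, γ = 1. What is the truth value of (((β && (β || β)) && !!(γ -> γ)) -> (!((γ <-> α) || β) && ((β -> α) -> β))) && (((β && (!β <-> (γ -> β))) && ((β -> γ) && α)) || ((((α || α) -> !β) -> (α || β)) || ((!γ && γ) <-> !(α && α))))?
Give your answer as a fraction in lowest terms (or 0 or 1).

β || β = 1/5 || 1/5 = 1/5
β && (β || β) = 1/5 && 1/5 = 1/5
γ -> γ = 1 -> 1 = 1
!(γ -> γ) = !1 = 0
!!(γ -> γ) = !0 = 1
(β && (β || β)) && !!(γ -> γ) = 1/5 && 1 = 1/5
γ <-> α = 1 <-> 3/5 = 3/5
(γ <-> α) || β = 3/5 || 1/5 = 3/5
!((γ <-> α) || β) = !3/5 = 2/5
β -> α = 1/5 -> 3/5 = 1
(β -> α) -> β = 1 -> 1/5 = 1/5
!((γ <-> α) || β) && ((β -> α) -> β) = 2/5 && 1/5 = 1/5
((β && (β || β)) && !!(γ -> γ)) -> (!((γ <-> α) || β) && ((β -> α) -> β)) = 1/5 -> 1/5 = 1
!β = !1/5 = 4/5
γ -> β = 1 -> 1/5 = 1/5
!β <-> (γ -> β) = 4/5 <-> 1/5 = 2/5
β && (!β <-> (γ -> β)) = 1/5 && 2/5 = 1/5
β -> γ = 1/5 -> 1 = 1
(β -> γ) && α = 1 && 3/5 = 3/5
(β && (!β <-> (γ -> β))) && ((β -> γ) && α) = 1/5 && 3/5 = 1/5
α || α = 3/5 || 3/5 = 3/5
!β = !1/5 = 4/5
(α || α) -> !β = 3/5 -> 4/5 = 1
α || β = 3/5 || 1/5 = 3/5
((α || α) -> !β) -> (α || β) = 1 -> 3/5 = 3/5
!γ = !1 = 0
!γ && γ = 0 && 1 = 0
α && α = 3/5 && 3/5 = 3/5
!(α && α) = !3/5 = 2/5
(!γ && γ) <-> !(α && α) = 0 <-> 2/5 = 3/5
(((α || α) -> !β) -> (α || β)) || ((!γ && γ) <-> !(α && α)) = 3/5 || 3/5 = 3/5
((β && (!β <-> (γ -> β))) && ((β -> γ) && α)) || ((((α || α) -> !β) -> (α || β)) || ((!γ && γ) <-> !(α && α))) = 1/5 || 3/5 = 3/5
(((β && (β || β)) && !!(γ -> γ)) -> (!((γ <-> α) || β) && ((β -> α) -> β))) && (((β && (!β <-> (γ -> β))) && ((β -> γ) && α)) || ((((α || α) -> !β) -> (α || β)) || ((!γ && γ) <-> !(α && α)))) = 1 && 3/5 = 3/5

3/5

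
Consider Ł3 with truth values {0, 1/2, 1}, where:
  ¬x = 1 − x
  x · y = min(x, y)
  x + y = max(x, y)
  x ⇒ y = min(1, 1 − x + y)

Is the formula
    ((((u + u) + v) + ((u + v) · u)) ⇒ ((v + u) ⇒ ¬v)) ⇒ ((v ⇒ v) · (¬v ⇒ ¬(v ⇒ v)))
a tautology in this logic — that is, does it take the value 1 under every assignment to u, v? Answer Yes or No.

Counterexample: take u = 0, v = 0.
u + u = 0 + 0 = 0
(u + u) + v = 0 + 0 = 0
u + v = 0 + 0 = 0
(u + v) · u = 0 · 0 = 0
((u + u) + v) + ((u + v) · u) = 0 + 0 = 0
v + u = 0 + 0 = 0
¬v = ¬0 = 1
(v + u) ⇒ ¬v = 0 ⇒ 1 = 1
(((u + u) + v) + ((u + v) · u)) ⇒ ((v + u) ⇒ ¬v) = 0 ⇒ 1 = 1
v ⇒ v = 0 ⇒ 0 = 1
¬v = ¬0 = 1
v ⇒ v = 0 ⇒ 0 = 1
¬(v ⇒ v) = ¬1 = 0
¬v ⇒ ¬(v ⇒ v) = 1 ⇒ 0 = 0
(v ⇒ v) · (¬v ⇒ ¬(v ⇒ v)) = 1 · 0 = 0
((((u + u) + v) + ((u + v) · u)) ⇒ ((v + u) ⇒ ¬v)) ⇒ ((v ⇒ v) · (¬v ⇒ ¬(v ⇒ v))) = 1 ⇒ 0 = 0
This gives 0 ≠ 1.

No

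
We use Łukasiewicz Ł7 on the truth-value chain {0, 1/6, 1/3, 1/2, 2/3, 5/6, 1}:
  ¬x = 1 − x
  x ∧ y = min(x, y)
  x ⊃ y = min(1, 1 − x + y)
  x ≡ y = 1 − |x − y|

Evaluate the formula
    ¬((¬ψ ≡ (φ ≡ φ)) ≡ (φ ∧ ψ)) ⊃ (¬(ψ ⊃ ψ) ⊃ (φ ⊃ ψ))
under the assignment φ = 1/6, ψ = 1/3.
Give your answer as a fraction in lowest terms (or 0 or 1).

¬ψ = ¬1/3 = 2/3
φ ≡ φ = 1/6 ≡ 1/6 = 1
¬ψ ≡ (φ ≡ φ) = 2/3 ≡ 1 = 2/3
φ ∧ ψ = 1/6 ∧ 1/3 = 1/6
(¬ψ ≡ (φ ≡ φ)) ≡ (φ ∧ ψ) = 2/3 ≡ 1/6 = 1/2
¬((¬ψ ≡ (φ ≡ φ)) ≡ (φ ∧ ψ)) = ¬1/2 = 1/2
ψ ⊃ ψ = 1/3 ⊃ 1/3 = 1
¬(ψ ⊃ ψ) = ¬1 = 0
φ ⊃ ψ = 1/6 ⊃ 1/3 = 1
¬(ψ ⊃ ψ) ⊃ (φ ⊃ ψ) = 0 ⊃ 1 = 1
¬((¬ψ ≡ (φ ≡ φ)) ≡ (φ ∧ ψ)) ⊃ (¬(ψ ⊃ ψ) ⊃ (φ ⊃ ψ)) = 1/2 ⊃ 1 = 1

1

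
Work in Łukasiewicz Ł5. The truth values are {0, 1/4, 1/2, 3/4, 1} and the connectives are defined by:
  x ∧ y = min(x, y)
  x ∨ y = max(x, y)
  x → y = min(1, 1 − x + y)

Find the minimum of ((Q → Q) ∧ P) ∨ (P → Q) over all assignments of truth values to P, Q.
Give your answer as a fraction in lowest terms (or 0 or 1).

Take P = 1/2, Q = 0:
Q → Q = 0 → 0 = 1
(Q → Q) ∧ P = 1 ∧ 1/2 = 1/2
P → Q = 1/2 → 0 = 1/2
((Q → Q) ∧ P) ∨ (P → Q) = 1/2 ∨ 1/2 = 1/2
No assignment yields a value below 1/2, so this is the minimum.

1/2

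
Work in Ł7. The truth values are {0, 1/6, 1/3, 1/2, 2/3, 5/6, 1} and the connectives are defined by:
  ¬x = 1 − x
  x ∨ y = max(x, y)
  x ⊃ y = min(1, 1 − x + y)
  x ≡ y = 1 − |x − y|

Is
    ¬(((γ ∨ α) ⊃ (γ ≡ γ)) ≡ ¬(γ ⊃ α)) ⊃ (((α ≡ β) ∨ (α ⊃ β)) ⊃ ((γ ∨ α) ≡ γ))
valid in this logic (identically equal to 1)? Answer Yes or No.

No

Counterexample: take α = 1/6, β = 1/6, γ = 0.
γ ∨ α = 0 ∨ 1/6 = 1/6
γ ≡ γ = 0 ≡ 0 = 1
(γ ∨ α) ⊃ (γ ≡ γ) = 1/6 ⊃ 1 = 1
γ ⊃ α = 0 ⊃ 1/6 = 1
¬(γ ⊃ α) = ¬1 = 0
((γ ∨ α) ⊃ (γ ≡ γ)) ≡ ¬(γ ⊃ α) = 1 ≡ 0 = 0
¬(((γ ∨ α) ⊃ (γ ≡ γ)) ≡ ¬(γ ⊃ α)) = ¬0 = 1
α ≡ β = 1/6 ≡ 1/6 = 1
α ⊃ β = 1/6 ⊃ 1/6 = 1
(α ≡ β) ∨ (α ⊃ β) = 1 ∨ 1 = 1
γ ∨ α = 0 ∨ 1/6 = 1/6
(γ ∨ α) ≡ γ = 1/6 ≡ 0 = 5/6
((α ≡ β) ∨ (α ⊃ β)) ⊃ ((γ ∨ α) ≡ γ) = 1 ⊃ 5/6 = 5/6
¬(((γ ∨ α) ⊃ (γ ≡ γ)) ≡ ¬(γ ⊃ α)) ⊃ (((α ≡ β) ∨ (α ⊃ β)) ⊃ ((γ ∨ α) ≡ γ)) = 1 ⊃ 5/6 = 5/6
This gives 5/6 ≠ 1.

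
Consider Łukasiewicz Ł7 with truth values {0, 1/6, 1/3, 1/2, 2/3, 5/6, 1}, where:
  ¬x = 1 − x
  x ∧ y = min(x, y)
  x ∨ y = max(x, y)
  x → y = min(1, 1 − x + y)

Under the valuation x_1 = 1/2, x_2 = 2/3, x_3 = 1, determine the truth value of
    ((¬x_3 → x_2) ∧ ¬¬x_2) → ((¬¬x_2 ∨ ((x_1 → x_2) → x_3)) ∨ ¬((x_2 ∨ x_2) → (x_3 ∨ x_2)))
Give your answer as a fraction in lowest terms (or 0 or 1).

¬x_3 = ¬1 = 0
¬x_3 → x_2 = 0 → 2/3 = 1
¬x_2 = ¬2/3 = 1/3
¬¬x_2 = ¬1/3 = 2/3
(¬x_3 → x_2) ∧ ¬¬x_2 = 1 ∧ 2/3 = 2/3
¬x_2 = ¬2/3 = 1/3
¬¬x_2 = ¬1/3 = 2/3
x_1 → x_2 = 1/2 → 2/3 = 1
(x_1 → x_2) → x_3 = 1 → 1 = 1
¬¬x_2 ∨ ((x_1 → x_2) → x_3) = 2/3 ∨ 1 = 1
x_2 ∨ x_2 = 2/3 ∨ 2/3 = 2/3
x_3 ∨ x_2 = 1 ∨ 2/3 = 1
(x_2 ∨ x_2) → (x_3 ∨ x_2) = 2/3 → 1 = 1
¬((x_2 ∨ x_2) → (x_3 ∨ x_2)) = ¬1 = 0
(¬¬x_2 ∨ ((x_1 → x_2) → x_3)) ∨ ¬((x_2 ∨ x_2) → (x_3 ∨ x_2)) = 1 ∨ 0 = 1
((¬x_3 → x_2) ∧ ¬¬x_2) → ((¬¬x_2 ∨ ((x_1 → x_2) → x_3)) ∨ ¬((x_2 ∨ x_2) → (x_3 ∨ x_2))) = 2/3 → 1 = 1

1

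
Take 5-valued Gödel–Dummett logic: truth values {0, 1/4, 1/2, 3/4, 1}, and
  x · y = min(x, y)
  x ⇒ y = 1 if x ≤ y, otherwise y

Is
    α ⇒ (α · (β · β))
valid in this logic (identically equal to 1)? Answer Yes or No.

Counterexample: take α = 1/4, β = 0.
β · β = 0 · 0 = 0
α · (β · β) = 1/4 · 0 = 0
α ⇒ (α · (β · β)) = 1/4 ⇒ 0 = 0
This gives 0 ≠ 1.

No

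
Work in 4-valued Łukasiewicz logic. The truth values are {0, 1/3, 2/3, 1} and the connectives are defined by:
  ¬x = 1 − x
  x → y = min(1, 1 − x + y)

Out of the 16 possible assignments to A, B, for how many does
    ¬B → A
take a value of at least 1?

10

A = 0, B = 0 ↦ 0  <
A = 0, B = 1/3 ↦ 1/3  <
A = 0, B = 2/3 ↦ 2/3  <
A = 0, B = 1 ↦ 1  ≥
A = 1/3, B = 0 ↦ 1/3  <
A = 1/3, B = 1/3 ↦ 2/3  <
A = 1/3, B = 2/3 ↦ 1  ≥
A = 1/3, B = 1 ↦ 1  ≥
A = 2/3, B = 0 ↦ 2/3  <
A = 2/3, B = 1/3 ↦ 1  ≥
A = 2/3, B = 2/3 ↦ 1  ≥
A = 2/3, B = 1 ↦ 1  ≥
A = 1, B = 0 ↦ 1  ≥
A = 1, B = 1/3 ↦ 1  ≥
A = 1, B = 2/3 ↦ 1  ≥
A = 1, B = 1 ↦ 1  ≥
So 10 of the 16 assignments meet the threshold.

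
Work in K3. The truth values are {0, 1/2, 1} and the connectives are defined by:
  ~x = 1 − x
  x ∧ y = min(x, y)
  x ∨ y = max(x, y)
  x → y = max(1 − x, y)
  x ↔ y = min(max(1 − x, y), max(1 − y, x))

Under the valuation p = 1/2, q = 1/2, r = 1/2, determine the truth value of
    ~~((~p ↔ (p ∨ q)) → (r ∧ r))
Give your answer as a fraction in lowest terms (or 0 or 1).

1/2

~p = ~1/2 = 1/2
p ∨ q = 1/2 ∨ 1/2 = 1/2
~p ↔ (p ∨ q) = 1/2 ↔ 1/2 = 1/2
r ∧ r = 1/2 ∧ 1/2 = 1/2
(~p ↔ (p ∨ q)) → (r ∧ r) = 1/2 → 1/2 = 1/2
~((~p ↔ (p ∨ q)) → (r ∧ r)) = ~1/2 = 1/2
~~((~p ↔ (p ∨ q)) → (r ∧ r)) = ~1/2 = 1/2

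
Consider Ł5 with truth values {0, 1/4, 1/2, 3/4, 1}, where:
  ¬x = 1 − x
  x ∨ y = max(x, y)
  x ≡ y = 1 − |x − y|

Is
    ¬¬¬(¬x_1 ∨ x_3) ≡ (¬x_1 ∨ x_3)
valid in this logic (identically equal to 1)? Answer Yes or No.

No

Counterexample: take x_1 = 0, x_3 = 0.
¬x_1 = ¬0 = 1
¬x_1 ∨ x_3 = 1 ∨ 0 = 1
¬(¬x_1 ∨ x_3) = ¬1 = 0
¬¬(¬x_1 ∨ x_3) = ¬0 = 1
¬¬¬(¬x_1 ∨ x_3) = ¬1 = 0
¬¬¬(¬x_1 ∨ x_3) ≡ (¬x_1 ∨ x_3) = 0 ≡ 1 = 0
This gives 0 ≠ 1.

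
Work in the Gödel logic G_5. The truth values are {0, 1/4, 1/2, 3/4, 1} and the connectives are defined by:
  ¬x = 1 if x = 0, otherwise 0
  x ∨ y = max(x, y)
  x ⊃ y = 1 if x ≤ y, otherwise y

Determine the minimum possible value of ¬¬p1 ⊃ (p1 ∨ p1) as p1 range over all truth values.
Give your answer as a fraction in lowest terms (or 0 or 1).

Take p1 = 1/4:
¬p1 = ¬1/4 = 0
¬¬p1 = ¬0 = 1
p1 ∨ p1 = 1/4 ∨ 1/4 = 1/4
¬¬p1 ⊃ (p1 ∨ p1) = 1 ⊃ 1/4 = 1/4
No assignment yields a value below 1/4, so this is the minimum.

1/4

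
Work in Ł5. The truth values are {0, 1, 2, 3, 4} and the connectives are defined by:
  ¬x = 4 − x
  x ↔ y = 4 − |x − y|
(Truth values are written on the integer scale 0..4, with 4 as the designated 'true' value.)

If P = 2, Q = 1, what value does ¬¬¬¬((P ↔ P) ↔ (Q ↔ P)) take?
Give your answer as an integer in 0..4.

3

P ↔ P = 2 ↔ 2 = 4
Q ↔ P = 1 ↔ 2 = 3
(P ↔ P) ↔ (Q ↔ P) = 4 ↔ 3 = 3
¬((P ↔ P) ↔ (Q ↔ P)) = ¬3 = 1
¬¬((P ↔ P) ↔ (Q ↔ P)) = ¬1 = 3
¬¬¬((P ↔ P) ↔ (Q ↔ P)) = ¬3 = 1
¬¬¬¬((P ↔ P) ↔ (Q ↔ P)) = ¬1 = 3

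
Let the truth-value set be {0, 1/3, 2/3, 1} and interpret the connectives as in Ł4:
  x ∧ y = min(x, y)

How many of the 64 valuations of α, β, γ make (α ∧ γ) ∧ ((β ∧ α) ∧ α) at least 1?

value 1: 1 assignment (counts)
value 2/3: 7 assignments
value 1/3: 19 assignments
value 0: 37 assignments
So 1 of the 64 assignments meets the threshold.

1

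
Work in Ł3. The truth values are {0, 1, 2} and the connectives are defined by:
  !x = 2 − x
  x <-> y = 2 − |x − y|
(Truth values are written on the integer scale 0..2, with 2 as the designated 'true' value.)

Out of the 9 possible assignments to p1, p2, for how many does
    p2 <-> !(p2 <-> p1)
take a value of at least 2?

4

p1 = 0, p2 = 0 ↦ 2  ≥
p1 = 0, p2 = 1 ↦ 2  ≥
p1 = 0, p2 = 2 ↦ 2  ≥
p1 = 1, p2 = 0 ↦ 1  <
p1 = 1, p2 = 1 ↦ 1  <
p1 = 1, p2 = 2 ↦ 1  <
p1 = 2, p2 = 0 ↦ 0  <
p1 = 2, p2 = 1 ↦ 2  ≥
p1 = 2, p2 = 2 ↦ 0  <
So 4 of the 9 assignments meet the threshold.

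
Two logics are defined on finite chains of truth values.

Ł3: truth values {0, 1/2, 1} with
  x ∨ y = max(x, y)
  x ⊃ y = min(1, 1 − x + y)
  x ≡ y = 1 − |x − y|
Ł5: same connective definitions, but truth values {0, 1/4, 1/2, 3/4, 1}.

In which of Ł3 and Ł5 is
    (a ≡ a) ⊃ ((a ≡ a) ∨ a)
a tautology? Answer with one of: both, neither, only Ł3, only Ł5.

In Ł3: every assignment gives 1 — tautology.
In Ł5: every assignment gives 1 — tautology.

both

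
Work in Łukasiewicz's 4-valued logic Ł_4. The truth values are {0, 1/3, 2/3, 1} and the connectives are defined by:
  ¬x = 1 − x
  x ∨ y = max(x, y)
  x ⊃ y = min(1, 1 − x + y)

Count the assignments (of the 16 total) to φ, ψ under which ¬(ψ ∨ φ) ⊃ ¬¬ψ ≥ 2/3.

φ = 0, ψ = 0 ↦ 0  <
φ = 0, ψ = 1/3 ↦ 2/3  ≥
φ = 0, ψ = 2/3 ↦ 1  ≥
φ = 0, ψ = 1 ↦ 1  ≥
φ = 1/3, ψ = 0 ↦ 1/3  <
φ = 1/3, ψ = 1/3 ↦ 2/3  ≥
φ = 1/3, ψ = 2/3 ↦ 1  ≥
φ = 1/3, ψ = 1 ↦ 1  ≥
φ = 2/3, ψ = 0 ↦ 2/3  ≥
φ = 2/3, ψ = 1/3 ↦ 1  ≥
φ = 2/3, ψ = 2/3 ↦ 1  ≥
φ = 2/3, ψ = 1 ↦ 1  ≥
φ = 1, ψ = 0 ↦ 1  ≥
φ = 1, ψ = 1/3 ↦ 1  ≥
φ = 1, ψ = 2/3 ↦ 1  ≥
φ = 1, ψ = 1 ↦ 1  ≥
So 14 of the 16 assignments meet the threshold.

14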